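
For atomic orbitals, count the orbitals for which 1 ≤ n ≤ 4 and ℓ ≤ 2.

Treat each shell separately and count matching orbitals:
n=1 → 1; n=2 → 4; n=3 → 9; n=4 → 9.
Total orbitals: 1 + 4 + 9 + 9 = 23.

23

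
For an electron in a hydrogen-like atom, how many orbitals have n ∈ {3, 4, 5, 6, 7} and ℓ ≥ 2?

115

For each n in the range, tally the orbitals obeying ℓ ≥ 2:
n=3 → 5; n=4 → 12; n=5 → 21; n=6 → 32; n=7 → 45.
Total orbitals: 5 + 12 + 21 + 32 + 45 = 115.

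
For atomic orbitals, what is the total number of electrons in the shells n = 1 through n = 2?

Shell n has n² orbitals: 1²=1 + 2²=4 = 5 orbitals.
Two spin states per orbital: 2 × 5 = 10 electrons.

10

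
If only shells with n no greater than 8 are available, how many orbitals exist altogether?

Total orbitals = 1² + 2² + 3² + 4² + 5² + 6² + 7² + 8² = 204.

204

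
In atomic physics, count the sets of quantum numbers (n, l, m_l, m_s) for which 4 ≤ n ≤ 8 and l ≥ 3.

290

For each n in the range, tally the orbitals obeying l ≥ 3:
n=4 → 7; n=5 → 16; n=6 → 27; n=7 → 40; n=8 → 55.
Orbitals: 7 + 16 + 27 + 40 + 55 = 145. Including both spin states (m_s = ±1/2) gives 2 × 145 = 290 states.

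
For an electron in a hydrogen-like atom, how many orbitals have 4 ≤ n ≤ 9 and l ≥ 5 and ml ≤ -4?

For each n in the range, tally the orbitals obeying l ≥ 5 and ml ≤ -4:
n=6 → 2; n=7 → 5; n=8 → 9; n=9 → 14.
Total orbitals: 2 + 5 + 9 + 14 = 30.

30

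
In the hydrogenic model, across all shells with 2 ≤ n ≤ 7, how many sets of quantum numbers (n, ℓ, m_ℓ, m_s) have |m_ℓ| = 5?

12

Go shell by shell, enumerating (ℓ, m_ℓ) with |m_ℓ| = 5:
n=6 → 2; n=7 → 4.
Orbitals: 2 + 4 = 6. Including both spin states (m_s = ±1/2) gives 2 × 6 = 12 states.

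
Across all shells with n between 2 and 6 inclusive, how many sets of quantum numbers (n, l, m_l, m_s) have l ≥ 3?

100

Work shell by shell — for each n, count the (l, m_l) pairs that satisfy l ≥ 3:
n=4 → 7; n=5 → 16; n=6 → 27.
Orbitals: 7 + 16 + 27 = 50. Including both spin states (m_s = ±1/2) gives 2 × 50 = 100 states.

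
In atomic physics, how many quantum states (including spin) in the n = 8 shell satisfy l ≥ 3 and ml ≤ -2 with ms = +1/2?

Go through l = 0, …, 7 (the values permitted for n = 8).
Contributions: l=3 → 2; l=4 → 3; l=5 → 4; l=6 → 5; l=7 → 6.
Orbitals: 2 + 3 + 4 + 5 + 6 = 20. With ms fixed to a single value there is one state per orbital, giving 20 states.

20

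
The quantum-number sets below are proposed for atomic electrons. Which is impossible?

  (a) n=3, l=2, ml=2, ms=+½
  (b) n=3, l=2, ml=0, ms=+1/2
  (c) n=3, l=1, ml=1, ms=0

(c) has ms = 0, but an electron's spin must be ±1/2.
The remaining sets (a), (b) satisfy all four rules.

(c)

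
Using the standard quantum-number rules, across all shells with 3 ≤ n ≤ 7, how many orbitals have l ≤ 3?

Work shell by shell — for each n, count the (l, ml) pairs that satisfy l ≤ 3:
n=3 → 9; n=4 → 16; n=5 → 16; n=6 → 16; n=7 → 16.
Total orbitals: 9 + 16 + 16 + 16 + 16 = 73.

73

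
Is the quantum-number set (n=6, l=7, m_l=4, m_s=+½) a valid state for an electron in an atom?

Invalid

The orbital quantum number must satisfy 0 ≤ l ≤ n−1. With n = 6 the allowed l values are 0, 1, 2, 3, 4, 5, so l = 7 is out of range.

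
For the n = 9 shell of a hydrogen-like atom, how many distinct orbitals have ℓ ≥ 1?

Contributions: ℓ=1 → 3; ℓ=2 → 5; ℓ=3 → 7; ℓ=4 → 9; ℓ=5 → 11; ℓ=6 → 13; ℓ=7 → 15; ℓ=8 → 17.
Total orbitals: 3 + 5 + 7 + 9 + 11 + 13 + 15 + 17 = 80.

80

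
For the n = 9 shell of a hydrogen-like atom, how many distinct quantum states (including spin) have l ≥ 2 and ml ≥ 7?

With n = 9 the allowed l are 0, 1, …, 8.
The (l, ml) pairs meeting l ≥ 2 and ml ≥ 7 give: l=7 → 1; l=8 → 2.
Orbitals: 1 + 2 = 3. Each orbital carries two spin states, so 3 × 2 = 6 states.

6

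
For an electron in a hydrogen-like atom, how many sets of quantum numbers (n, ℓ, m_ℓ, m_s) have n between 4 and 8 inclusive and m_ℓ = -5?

Treat each shell separately and count matching orbitals:
n=6 → 1; n=7 → 2; n=8 → 3.
Orbitals: 1 + 2 + 3 = 6. Including both spin states (m_s = ±1/2) gives 2 × 6 = 12 states.

12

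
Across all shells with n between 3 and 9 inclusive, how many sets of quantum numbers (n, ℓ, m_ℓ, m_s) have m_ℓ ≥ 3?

112

Go shell by shell, enumerating (ℓ, m_ℓ) with m_ℓ ≥ 3:
n=4 → 1; n=5 → 3; n=6 → 6; n=7 → 10; n=8 → 15; n=9 → 21.
Orbitals: 1 + 3 + 6 + 10 + 15 + 21 = 56. Including both spin states (m_s = ±1/2) gives 2 × 56 = 112 states.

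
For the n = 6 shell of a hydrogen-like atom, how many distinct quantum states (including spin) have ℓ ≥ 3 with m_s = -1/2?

For n = 6, ℓ ranges over 0 … 5.
Per ℓ-value: ℓ=3 → 7; ℓ=4 → 9; ℓ=5 → 11.
Orbitals: 7 + 9 + 11 = 27. With m_s fixed to a single value there is one state per orbital, giving 27 states.

27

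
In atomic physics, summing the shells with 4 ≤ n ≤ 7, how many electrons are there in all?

Shell n has n² orbitals: 4²=16 + 5²=25 + 6²=36 + 7²=49 = 126 orbitals.
Two spin states per orbital: 2 × 126 = 252 electrons.

252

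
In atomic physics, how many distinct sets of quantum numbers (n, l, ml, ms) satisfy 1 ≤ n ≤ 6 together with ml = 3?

For each n in the range, tally the orbitals obeying ml = 3:
n=4 → 1; n=5 → 2; n=6 → 3.
Orbitals: 1 + 2 + 3 = 6. Including both spin states (ms = ±1/2) gives 2 × 6 = 12 states.

12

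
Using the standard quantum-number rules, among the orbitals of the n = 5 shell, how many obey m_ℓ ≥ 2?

The n = 5 shell has ℓ = 0 through 4; check each.
Orbitals with m_ℓ ≥ 2, by ℓ: ℓ=2 → 1; ℓ=3 → 2; ℓ=4 → 3.
Total orbitals: 1 + 2 + 3 = 6.

6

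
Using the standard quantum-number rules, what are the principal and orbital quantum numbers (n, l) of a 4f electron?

n = 4, l = 3

The leading integer gives n = 4; the letter 'f' means l = 3.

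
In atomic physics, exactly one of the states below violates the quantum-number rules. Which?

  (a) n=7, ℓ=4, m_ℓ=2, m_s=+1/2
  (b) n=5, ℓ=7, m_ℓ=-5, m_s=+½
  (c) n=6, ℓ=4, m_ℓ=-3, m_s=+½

(b)

(b) has ℓ = 7 ≥ n = 5, violating 0 ≤ ℓ ≤ n−1.
The remaining sets (a), (c) satisfy all four rules.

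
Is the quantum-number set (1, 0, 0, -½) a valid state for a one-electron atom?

n = 1 is a positive integer. l = 0 satisfies 0 ≤ l ≤ n−1 = 0. ml = 0 lies in the range −l … +l (here 0). ms = -1/2 is one of ±1/2.
All four constraints are satisfied.

Valid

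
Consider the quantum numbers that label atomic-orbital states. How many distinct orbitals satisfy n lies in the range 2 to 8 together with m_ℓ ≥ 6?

For each n in the range, tally the orbitals obeying m_ℓ ≥ 6:
n=7 → 1; n=8 → 3.
Total orbitals: 1 + 3 = 4.

4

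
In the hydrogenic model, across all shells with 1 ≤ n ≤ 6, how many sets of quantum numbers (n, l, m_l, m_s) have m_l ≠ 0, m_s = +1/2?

Per-shell orbital counts meeting the constraint:
n=2 → 2; n=3 → 6; n=4 → 12; n=5 → 20; n=6 → 30.
Orbitals: 2 + 6 + 12 + 20 + 30 = 70. With m_s fixed to +1/2 there is one state per orbital, so 70 states.

70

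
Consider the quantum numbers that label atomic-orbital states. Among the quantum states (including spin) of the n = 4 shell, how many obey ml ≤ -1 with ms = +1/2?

With n = 4 the allowed l are 0, 1, …, 3.
Contributions: l=1 → 1; l=2 → 2; l=3 → 3.
Orbitals: 1 + 2 + 3 = 6. With ms fixed to a single value there is one state per orbital, giving 6 states.

6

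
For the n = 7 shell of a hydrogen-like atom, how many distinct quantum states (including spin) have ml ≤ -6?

2

For n = 7, l ranges over 0 … 6.
Per l-value: l=6 → 1.
Orbitals: 1. Each orbital carries two spin states, so 1 × 2 = 2 states.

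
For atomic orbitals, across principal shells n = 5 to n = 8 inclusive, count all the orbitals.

Shell n has n² orbitals: 5²=25 + 6²=36 + 7²=49 + 8²=64 = 174 orbitals.

174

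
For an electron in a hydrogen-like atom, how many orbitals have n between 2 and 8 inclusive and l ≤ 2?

58

Per-shell orbital counts meeting the constraint:
n=2 → 4; n=3 → 9; n=4 → 9; n=5 → 9; n=6 → 9; n=7 → 9; n=8 → 9.
Total orbitals: 4 + 9 + 9 + 9 + 9 + 9 + 9 = 58.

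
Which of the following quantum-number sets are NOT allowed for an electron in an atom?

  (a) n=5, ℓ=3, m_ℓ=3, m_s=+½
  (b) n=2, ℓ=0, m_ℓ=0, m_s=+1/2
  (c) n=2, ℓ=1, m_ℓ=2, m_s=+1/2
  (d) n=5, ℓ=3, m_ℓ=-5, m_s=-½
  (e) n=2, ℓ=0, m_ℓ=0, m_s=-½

(c) has |m_ℓ| = 2 > ℓ = 1, violating −ℓ ≤ m_ℓ ≤ ℓ.
(d) has |m_ℓ| = 5 > ℓ = 3, violating −ℓ ≤ m_ℓ ≤ ℓ.
The remaining sets (a), (b), (e) satisfy all four rules.

(c) and (d)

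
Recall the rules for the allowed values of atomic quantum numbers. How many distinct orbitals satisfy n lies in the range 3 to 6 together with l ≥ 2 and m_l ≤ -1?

Count contributing orbitals for each principal shell:
n=3 → 2; n=4 → 5; n=5 → 9; n=6 → 14.
Total orbitals: 2 + 5 + 9 + 14 = 30.

30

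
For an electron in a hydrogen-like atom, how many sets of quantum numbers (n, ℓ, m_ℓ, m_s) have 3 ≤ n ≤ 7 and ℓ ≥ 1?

Treat each shell separately and count matching orbitals:
n=3 → 8; n=4 → 15; n=5 → 24; n=6 → 35; n=7 → 48.
Orbitals: 8 + 15 + 24 + 35 + 48 = 130. Including both spin states (m_s = ±1/2) gives 2 × 130 = 260 states.

260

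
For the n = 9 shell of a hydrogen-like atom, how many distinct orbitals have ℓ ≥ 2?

77

The n = 9 shell has ℓ = 0 through 8; check each.
The (ℓ, m_ℓ) pairs meeting ℓ ≥ 2 give: ℓ=2 → 5; ℓ=3 → 7; ℓ=4 → 9; ℓ=5 → 11; ℓ=6 → 13; ℓ=7 → 15; ℓ=8 → 17.
Total orbitals: 5 + 7 + 9 + 11 + 13 + 15 + 17 = 77.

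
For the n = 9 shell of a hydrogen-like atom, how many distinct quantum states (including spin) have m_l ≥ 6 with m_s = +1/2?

6

The n = 9 shell has l = 0 through 8; check each.
Orbitals with m_l ≥ 6, by l: l=6 → 1; l=7 → 2; l=8 → 3.
Orbitals: 1 + 2 + 3 = 6. With m_s fixed to a single value there is one state per orbital, giving 6 states.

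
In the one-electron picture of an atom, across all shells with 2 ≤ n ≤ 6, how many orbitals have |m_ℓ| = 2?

20

Treat each shell separately and count matching orbitals:
n=3 → 2; n=4 → 4; n=5 → 6; n=6 → 8.
Total orbitals: 2 + 4 + 6 + 8 = 20.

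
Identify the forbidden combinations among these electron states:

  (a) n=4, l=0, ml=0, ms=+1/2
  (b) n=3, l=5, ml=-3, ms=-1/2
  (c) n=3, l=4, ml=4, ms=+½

(b) has l = 5 ≥ n = 3, violating 0 ≤ l ≤ n−1.
(c) has l = 4 ≥ n = 3, violating 0 ≤ l ≤ n−1.
The remaining set (a) satisfies all four rules.

(b) and (c)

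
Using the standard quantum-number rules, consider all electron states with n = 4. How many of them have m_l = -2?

Orbitals with m_l = -2, by l: l=2 → 1; l=3 → 1.
Orbitals: 1 + 1 = 2. Each orbital carries two spin states, so 2 × 2 = 4 states.

4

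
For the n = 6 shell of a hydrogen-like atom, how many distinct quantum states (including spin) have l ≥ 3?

54

Go through l = 0, …, 5 (the values permitted for n = 6).
Per l-value: l=3 → 7; l=4 → 9; l=5 → 11.
Orbitals: 7 + 9 + 11 = 27. Each orbital carries two spin states, so 27 × 2 = 54 states.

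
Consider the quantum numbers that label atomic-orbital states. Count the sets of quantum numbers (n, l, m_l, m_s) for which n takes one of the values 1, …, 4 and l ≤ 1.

Go shell by shell, enumerating (l, m_l) with l ≤ 1:
n=1 → 1; n=2 → 4; n=3 → 4; n=4 → 4.
Orbitals: 1 + 4 + 4 + 4 = 13. Including both spin states (m_s = ±1/2) gives 2 × 13 = 26 states.

26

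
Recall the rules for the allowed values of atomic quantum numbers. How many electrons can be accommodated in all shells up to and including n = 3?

28

Total orbitals = 1² + 2² + 3² = 14. Doubling for spin gives 28 electrons.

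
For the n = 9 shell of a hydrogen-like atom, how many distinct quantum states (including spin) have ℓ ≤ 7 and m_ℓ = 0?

The (ℓ, m_ℓ) pairs meeting ℓ ≤ 7 and m_ℓ = 0 give: ℓ=0 → 1; ℓ=1 → 1; ℓ=2 → 1; ℓ=3 → 1; ℓ=4 → 1; ℓ=5 → 1; ℓ=6 → 1; ℓ=7 → 1.
Orbitals: 1 + 1 + 1 + 1 + 1 + 1 + 1 + 1 = 8. Each orbital carries two spin states, so 8 × 2 = 16 states.

16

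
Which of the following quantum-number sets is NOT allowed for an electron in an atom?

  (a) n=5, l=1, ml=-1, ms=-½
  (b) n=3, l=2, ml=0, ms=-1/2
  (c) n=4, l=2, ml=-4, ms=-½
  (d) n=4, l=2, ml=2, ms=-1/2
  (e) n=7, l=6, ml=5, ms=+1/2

(c) has |ml| = 4 > l = 2, violating −l ≤ ml ≤ l.
The remaining sets (a), (b), (d), (e) satisfy all four rules.

(c)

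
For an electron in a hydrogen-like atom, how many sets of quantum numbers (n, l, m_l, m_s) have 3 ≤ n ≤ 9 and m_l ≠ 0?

For each n in the range, tally the orbitals obeying m_l ≠ 0:
n=3 → 6; n=4 → 12; n=5 → 20; n=6 → 30; n=7 → 42; n=8 → 56; n=9 → 72.
Orbitals: 6 + 12 + 20 + 30 + 42 + 56 + 72 = 238. Including both spin states (m_s = ±1/2) gives 2 × 238 = 476 states.

476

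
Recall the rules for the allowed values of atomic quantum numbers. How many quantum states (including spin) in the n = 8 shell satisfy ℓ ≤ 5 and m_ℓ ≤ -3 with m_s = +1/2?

With n = 8 the allowed ℓ are 0, 1, …, 7.
The (ℓ, m_ℓ) pairs meeting ℓ ≤ 5 and m_ℓ ≤ -3 give: ℓ=3 → 1; ℓ=4 → 2; ℓ=5 → 3.
Orbitals: 1 + 2 + 3 = 6. With m_s fixed to a single value there is one state per orbital, giving 6 states.

6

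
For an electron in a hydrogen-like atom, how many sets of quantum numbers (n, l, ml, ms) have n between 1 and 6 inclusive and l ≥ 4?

58

Per-shell orbital counts meeting the constraint:
n=5 → 9; n=6 → 20.
Orbitals: 9 + 20 = 29. Including both spin states (ms = ±1/2) gives 2 × 29 = 58 states.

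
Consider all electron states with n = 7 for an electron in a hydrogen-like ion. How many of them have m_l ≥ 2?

Go through l = 0, …, 6 (the values permitted for n = 7).
Contributions: l=2 → 1; l=3 → 2; l=4 → 3; l=5 → 4; l=6 → 5.
Orbitals: 1 + 2 + 3 + 4 + 5 = 15. Each orbital carries two spin states, so 15 × 2 = 30 states.

30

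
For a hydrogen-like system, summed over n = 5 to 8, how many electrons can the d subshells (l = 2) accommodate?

A d subshell (l = 2) exists for every n ≥ 3, so shells n = 5, 6, 7, 8 each contribute one — 4 subshells.
Since each d subshell holds 2(2·2+1) = 10 electrons, the total is 4 × 10 = 40.

40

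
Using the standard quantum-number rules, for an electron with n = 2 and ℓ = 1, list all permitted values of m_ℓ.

-1, 0, 1

m_ℓ takes every integer from −ℓ to +ℓ. With ℓ = 1 that gives the 3 values -1, 0, 1.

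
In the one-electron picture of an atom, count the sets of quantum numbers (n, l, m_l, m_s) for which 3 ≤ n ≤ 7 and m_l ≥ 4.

Work shell by shell — for each n, count the (l, m_l) pairs that satisfy m_l ≥ 4:
n=5 → 1; n=6 → 3; n=7 → 6.
Orbitals: 1 + 3 + 6 = 10. Including both spin states (m_s = ±1/2) gives 2 × 10 = 20 states.

20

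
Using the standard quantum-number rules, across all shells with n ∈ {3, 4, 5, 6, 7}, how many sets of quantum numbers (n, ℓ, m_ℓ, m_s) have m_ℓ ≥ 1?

110

Per-shell orbital counts meeting the constraint:
n=3 → 3; n=4 → 6; n=5 → 10; n=6 → 15; n=7 → 21.
Orbitals: 3 + 6 + 10 + 15 + 21 = 55. Including both spin states (m_s = ±1/2) gives 2 × 55 = 110 states.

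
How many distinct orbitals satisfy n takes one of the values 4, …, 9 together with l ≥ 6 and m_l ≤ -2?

34

Work shell by shell — for each n, count the (l, m_l) pairs that satisfy l ≥ 6 and m_l ≤ -2:
n=7 → 5; n=8 → 11; n=9 → 18.
Total orbitals: 5 + 11 + 18 = 34.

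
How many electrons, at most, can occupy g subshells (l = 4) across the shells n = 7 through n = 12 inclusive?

A g subshell (l = 4) exists for every n ≥ 5, so shells n = 7, 8, 9, 10, 11, 12 each contribute one — 6 subshells.
Since each g subshell holds 2(2·4+1) = 18 electrons, the total is 6 × 18 = 108.

108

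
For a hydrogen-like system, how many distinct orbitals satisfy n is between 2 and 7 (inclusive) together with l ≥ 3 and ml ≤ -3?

20

Per-shell orbital counts meeting the constraint:
n=4 → 1; n=5 → 3; n=6 → 6; n=7 → 10.
Total orbitals: 1 + 3 + 6 + 10 = 20.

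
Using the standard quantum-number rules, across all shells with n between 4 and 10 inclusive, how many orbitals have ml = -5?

15

Go shell by shell, enumerating (l, ml) with ml = -5:
n=6 → 1; n=7 → 2; n=8 → 3; n=9 → 4; n=10 → 5.
Total orbitals: 1 + 2 + 3 + 4 + 5 = 15.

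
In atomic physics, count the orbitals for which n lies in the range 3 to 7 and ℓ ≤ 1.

20

Work shell by shell — for each n, count the (ℓ, m_ℓ) pairs that satisfy ℓ ≤ 1:
n=3 → 4; n=4 → 4; n=5 → 4; n=6 → 4; n=7 → 4.
Total orbitals: 4 + 4 + 4 + 4 + 4 = 20.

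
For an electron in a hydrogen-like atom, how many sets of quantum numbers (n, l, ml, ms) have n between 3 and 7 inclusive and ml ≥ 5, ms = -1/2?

4

Count contributing orbitals for each principal shell:
n=6 → 1; n=7 → 3.
Orbitals: 1 + 3 = 4. With ms fixed to -1/2 there is one state per orbital, so 4 states.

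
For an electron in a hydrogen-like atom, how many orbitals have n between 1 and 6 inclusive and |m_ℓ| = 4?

Treat each shell separately and count matching orbitals:
n=5 → 2; n=6 → 4.
Total orbitals: 2 + 4 = 6.

6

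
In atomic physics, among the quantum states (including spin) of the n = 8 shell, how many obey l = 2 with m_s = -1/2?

5

Orbitals with l = 2, by l: l=2 → 5.
Orbitals: 5. With m_s fixed to a single value there is one state per orbital, giving 5 states.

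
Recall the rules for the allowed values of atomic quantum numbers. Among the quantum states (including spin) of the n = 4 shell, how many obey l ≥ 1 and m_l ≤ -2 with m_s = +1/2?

3

Contributions: l=2 → 1; l=3 → 2.
Orbitals: 1 + 2 = 3. With m_s fixed to a single value there is one state per orbital, giving 3 states.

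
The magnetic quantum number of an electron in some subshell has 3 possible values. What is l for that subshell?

m_l ranges over 2l+1 integers, so 2l+1 = 3 ⇒ l = 1.

l = 1 (p)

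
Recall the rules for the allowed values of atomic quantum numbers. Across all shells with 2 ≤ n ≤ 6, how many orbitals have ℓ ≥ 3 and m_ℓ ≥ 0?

28

Treat each shell separately and count matching orbitals:
n=4 → 4; n=5 → 9; n=6 → 15.
Total orbitals: 4 + 9 + 15 = 28.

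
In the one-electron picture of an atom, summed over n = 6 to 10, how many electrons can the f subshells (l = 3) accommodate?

An f subshell (l = 3) exists for every n ≥ 4, so shells n = 6, 7, 8, 9, 10 each contribute one — 5 subshells.
Since each f subshell holds 2(2·3+1) = 14 electrons, the total is 5 × 14 = 70.

70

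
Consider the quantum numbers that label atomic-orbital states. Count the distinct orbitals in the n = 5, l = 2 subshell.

5

A subshell has 2l+1 orbitals; with l = 2, that's 5.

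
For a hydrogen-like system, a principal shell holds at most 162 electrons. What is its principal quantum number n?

n = 9

2n² = 162 ⇒ n² = 81 ⇒ n = 9.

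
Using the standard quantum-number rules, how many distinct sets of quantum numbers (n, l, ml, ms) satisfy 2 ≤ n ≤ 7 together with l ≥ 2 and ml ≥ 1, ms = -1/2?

Per-shell orbital counts meeting the constraint:
n=3 → 2; n=4 → 5; n=5 → 9; n=6 → 14; n=7 → 20.
Orbitals: 2 + 5 + 9 + 14 + 20 = 50. With ms fixed to -1/2 there is one state per orbital, so 50 states.

50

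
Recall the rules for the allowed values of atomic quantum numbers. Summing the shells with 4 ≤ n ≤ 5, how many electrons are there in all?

Shell n has n² orbitals: 4²=16 + 5²=25 = 41 orbitals.
Two spin states per orbital: 2 × 41 = 82 electrons.

82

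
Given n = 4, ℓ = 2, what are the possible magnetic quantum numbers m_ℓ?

m_ℓ takes every integer from −ℓ to +ℓ. With ℓ = 2 that gives the 5 values -2, -1, 0, 1, 2.

-2, -1, 0, 1, 2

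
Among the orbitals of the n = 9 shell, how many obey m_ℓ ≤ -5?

Contributions: ℓ=5 → 1; ℓ=6 → 2; ℓ=7 → 3; ℓ=8 → 4.
Total orbitals: 1 + 2 + 3 + 4 = 10.

10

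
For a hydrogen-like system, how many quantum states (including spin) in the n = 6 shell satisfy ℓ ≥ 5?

22

The (ℓ, m_ℓ) pairs meeting ℓ ≥ 5 give: ℓ=5 → 11.
Orbitals: 11. Each orbital carries two spin states, so 11 × 2 = 22 states.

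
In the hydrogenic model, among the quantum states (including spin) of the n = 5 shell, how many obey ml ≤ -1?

20

For n = 5, l ranges over 0 … 4.
Contributions: l=1 → 1; l=2 → 2; l=3 → 3; l=4 → 4.
Orbitals: 1 + 2 + 3 + 4 = 10. Each orbital carries two spin states, so 10 × 2 = 20 states.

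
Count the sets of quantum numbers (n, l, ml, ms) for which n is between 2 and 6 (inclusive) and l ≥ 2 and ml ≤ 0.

Go shell by shell, enumerating (l, ml) with l ≥ 2 and ml ≤ 0:
n=3 → 3; n=4 → 7; n=5 → 12; n=6 → 18.
Orbitals: 3 + 7 + 12 + 18 = 40. Including both spin states (ms = ±1/2) gives 2 × 40 = 80 states.

80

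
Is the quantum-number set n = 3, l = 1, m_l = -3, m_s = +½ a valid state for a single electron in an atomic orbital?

The magnetic quantum number must satisfy −l ≤ m_l ≤ l. With l = 1, m_l can only be -1, 0, 1, so m_l = -3 is forbidden.

Not allowed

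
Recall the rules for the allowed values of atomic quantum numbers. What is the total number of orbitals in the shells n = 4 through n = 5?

41

Shell n has n² orbitals: 4²=16 + 5²=25 = 41 orbitals.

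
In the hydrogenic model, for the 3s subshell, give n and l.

The leading integer gives n = 3; the letter 's' means l = 0.

n = 3, l = 0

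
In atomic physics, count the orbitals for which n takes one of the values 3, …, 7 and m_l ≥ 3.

20

Treat each shell separately and count matching orbitals:
n=4 → 1; n=5 → 3; n=6 → 6; n=7 → 10.
Total orbitals: 1 + 3 + 6 + 10 = 20.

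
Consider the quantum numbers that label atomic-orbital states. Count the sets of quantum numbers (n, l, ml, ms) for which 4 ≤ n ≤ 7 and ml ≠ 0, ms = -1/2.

104

Go shell by shell, enumerating (l, ml) with ml ≠ 0:
n=4 → 12; n=5 → 20; n=6 → 30; n=7 → 42.
Orbitals: 12 + 20 + 30 + 42 = 104. With ms fixed to -1/2 there is one state per orbital, so 104 states.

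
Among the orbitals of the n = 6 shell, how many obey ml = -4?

2

Contributions: l=4 → 1; l=5 → 1.
Total orbitals: 1 + 1 = 2.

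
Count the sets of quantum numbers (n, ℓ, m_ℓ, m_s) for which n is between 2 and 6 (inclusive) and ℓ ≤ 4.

Treat each shell separately and count matching orbitals:
n=2 → 4; n=3 → 9; n=4 → 16; n=5 → 25; n=6 → 25.
Orbitals: 4 + 9 + 16 + 25 + 25 = 79. Including both spin states (m_s = ±1/2) gives 2 × 79 = 158 states.

158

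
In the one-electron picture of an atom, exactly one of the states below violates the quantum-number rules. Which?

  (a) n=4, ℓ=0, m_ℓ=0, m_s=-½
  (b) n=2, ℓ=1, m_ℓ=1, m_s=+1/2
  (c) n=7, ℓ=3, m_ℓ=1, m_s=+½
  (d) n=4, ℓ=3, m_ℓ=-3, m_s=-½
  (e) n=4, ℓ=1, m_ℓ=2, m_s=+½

(e)

(e) has |m_ℓ| = 2 > ℓ = 1, violating −ℓ ≤ m_ℓ ≤ ℓ.
The remaining sets (a), (b), (c), (d) satisfy all four rules.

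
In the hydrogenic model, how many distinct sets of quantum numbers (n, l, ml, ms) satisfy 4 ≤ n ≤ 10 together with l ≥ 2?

Per-shell orbital counts meeting the constraint:
n=4 → 12; n=5 → 21; n=6 → 32; n=7 → 45; n=8 → 60; n=9 → 77; n=10 → 96.
Orbitals: 12 + 21 + 32 + 45 + 60 + 77 + 96 = 343. Including both spin states (ms = ±1/2) gives 2 × 343 = 686 states.

686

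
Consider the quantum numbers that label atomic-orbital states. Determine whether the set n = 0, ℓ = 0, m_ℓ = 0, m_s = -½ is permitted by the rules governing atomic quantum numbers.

Invalid

The principal quantum number must be a positive integer (n ≥ 1), but here n = 0.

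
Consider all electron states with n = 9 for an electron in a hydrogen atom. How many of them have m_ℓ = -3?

Go through ℓ = 0, …, 8 (the values permitted for n = 9).
Per ℓ-value: ℓ=3 → 1; ℓ=4 → 1; ℓ=5 → 1; ℓ=6 → 1; ℓ=7 → 1; ℓ=8 → 1.
Orbitals: 1 + 1 + 1 + 1 + 1 + 1 = 6. Each orbital carries two spin states, so 6 × 2 = 12 states.

12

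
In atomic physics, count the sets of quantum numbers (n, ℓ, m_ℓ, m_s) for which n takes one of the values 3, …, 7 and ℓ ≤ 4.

200

Go shell by shell, enumerating (ℓ, m_ℓ) with ℓ ≤ 4:
n=3 → 9; n=4 → 16; n=5 → 25; n=6 → 25; n=7 → 25.
Orbitals: 9 + 16 + 25 + 25 + 25 = 100. Including both spin states (m_s = ±1/2) gives 2 × 100 = 200 states.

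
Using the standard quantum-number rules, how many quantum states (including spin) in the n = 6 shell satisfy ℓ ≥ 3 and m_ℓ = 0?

6

The n = 6 shell has ℓ = 0 through 5; check each.
Per ℓ-value: ℓ=3 → 1; ℓ=4 → 1; ℓ=5 → 1.
Orbitals: 1 + 1 + 1 = 3. Each orbital carries two spin states, so 3 × 2 = 6 states.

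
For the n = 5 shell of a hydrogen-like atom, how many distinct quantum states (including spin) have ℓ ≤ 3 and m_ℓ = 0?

8

With n = 5 the allowed ℓ are 0, 1, …, 4.
The (ℓ, m_ℓ) pairs meeting ℓ ≤ 3 and m_ℓ = 0 give: ℓ=0 → 1; ℓ=1 → 1; ℓ=2 → 1; ℓ=3 → 1.
Orbitals: 1 + 1 + 1 + 1 = 4. Each orbital carries two spin states, so 4 × 2 = 8 states.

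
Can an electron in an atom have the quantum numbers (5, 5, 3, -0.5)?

No

The orbital quantum number must satisfy 0 ≤ l ≤ n−1. With n = 5 the allowed l values are 0, 1, 2, 3, 4, so l = 5 is out of range.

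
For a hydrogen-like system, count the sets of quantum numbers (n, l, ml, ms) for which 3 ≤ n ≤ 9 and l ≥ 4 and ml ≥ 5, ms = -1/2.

Treat each shell separately and count matching orbitals:
n=6 → 1; n=7 → 3; n=8 → 6; n=9 → 10.
Orbitals: 1 + 3 + 6 + 10 = 20. With ms fixed to -1/2 there is one state per orbital, so 20 states.

20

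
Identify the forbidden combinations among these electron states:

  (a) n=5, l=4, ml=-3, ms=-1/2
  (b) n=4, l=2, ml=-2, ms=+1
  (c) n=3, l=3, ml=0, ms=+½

(b) and (c)

(b) has ms = +1, but an electron's spin must be ±1/2.
(c) has l = 3 ≥ n = 3, violating 0 ≤ l ≤ n−1.
The remaining set (a) satisfies all four rules.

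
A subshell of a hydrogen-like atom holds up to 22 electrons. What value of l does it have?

l = 5

2(2l+1) = 22 ⇒ 2l+1 = 11 ⇒ l = 5.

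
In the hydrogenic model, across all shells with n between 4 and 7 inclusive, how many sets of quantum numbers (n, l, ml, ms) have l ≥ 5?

70

Go shell by shell, enumerating (l, ml) with l ≥ 5:
n=6 → 11; n=7 → 24.
Orbitals: 11 + 24 = 35. Including both spin states (ms = ±1/2) gives 2 × 35 = 70 states.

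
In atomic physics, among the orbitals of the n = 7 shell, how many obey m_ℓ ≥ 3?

Per ℓ-value: ℓ=3 → 1; ℓ=4 → 2; ℓ=5 → 3; ℓ=6 → 4.
Total orbitals: 1 + 2 + 3 + 4 = 10.

10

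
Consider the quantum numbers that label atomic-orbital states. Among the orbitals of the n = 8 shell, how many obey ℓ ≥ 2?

With n = 8 the allowed ℓ are 0, 1, …, 7.
Orbitals with ℓ ≥ 2, by ℓ: ℓ=2 → 5; ℓ=3 → 7; ℓ=4 → 9; ℓ=5 → 11; ℓ=6 → 13; ℓ=7 → 15.
Total orbitals: 5 + 7 + 9 + 11 + 13 + 15 = 60.

60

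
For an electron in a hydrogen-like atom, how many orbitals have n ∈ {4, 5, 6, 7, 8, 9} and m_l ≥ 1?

116

Work shell by shell — for each n, count the (l, m_l) pairs that satisfy m_l ≥ 1:
n=4 → 6; n=5 → 10; n=6 → 15; n=7 → 21; n=8 → 28; n=9 → 36.
Total orbitals: 6 + 10 + 15 + 21 + 28 + 36 = 116.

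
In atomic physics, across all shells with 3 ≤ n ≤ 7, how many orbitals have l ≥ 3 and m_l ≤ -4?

10

Treat each shell separately and count matching orbitals:
n=5 → 1; n=6 → 3; n=7 → 6.
Total orbitals: 1 + 3 + 6 = 10.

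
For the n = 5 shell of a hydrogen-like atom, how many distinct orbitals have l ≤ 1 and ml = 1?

For n = 5, l ranges over 0 … 4.
The (l, ml) pairs meeting l ≤ 1 and ml = 1 give: l=1 → 1.
Total orbitals: 1.

1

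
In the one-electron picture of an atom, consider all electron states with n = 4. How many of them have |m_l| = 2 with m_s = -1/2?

4

With n = 4 the allowed l are 0, 1, …, 3.
Per l-value: l=2 → 2; l=3 → 2.
Orbitals: 2 + 2 = 4. With m_s fixed to a single value there is one state per orbital, giving 4 states.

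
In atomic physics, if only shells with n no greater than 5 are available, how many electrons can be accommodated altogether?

110

Total orbitals = 1² + 2² + 3² + 4² + 5² = 55. Doubling for spin gives 110 electrons.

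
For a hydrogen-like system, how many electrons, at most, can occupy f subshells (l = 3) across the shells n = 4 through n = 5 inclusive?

28

An f subshell (l = 3) exists for every n ≥ 4, so shells n = 4, 5 each contribute one — 2 subshells.
Since each f subshell holds 2(2·3+1) = 14 electrons, the total is 2 × 14 = 28.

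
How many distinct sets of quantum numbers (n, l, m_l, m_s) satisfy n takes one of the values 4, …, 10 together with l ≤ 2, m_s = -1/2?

Treat each shell separately and count matching orbitals:
n=4 → 9; n=5 → 9; n=6 → 9; n=7 → 9; n=8 → 9; n=9 → 9; n=10 → 9.
Orbitals: 9 + 9 + 9 + 9 + 9 + 9 + 9 = 63. With m_s fixed to -1/2 there is one state per orbital, so 63 states.

63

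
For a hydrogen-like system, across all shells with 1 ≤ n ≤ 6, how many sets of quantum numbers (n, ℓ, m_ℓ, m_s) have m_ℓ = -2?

Work shell by shell — for each n, count the (ℓ, m_ℓ) pairs that satisfy m_ℓ = -2:
n=3 → 1; n=4 → 2; n=5 → 3; n=6 → 4.
Orbitals: 1 + 2 + 3 + 4 = 10. Including both spin states (m_s = ±1/2) gives 2 × 10 = 20 states.

20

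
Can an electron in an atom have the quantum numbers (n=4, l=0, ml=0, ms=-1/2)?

Valid

n = 4 is a positive integer. l = 0 satisfies 0 ≤ l ≤ n−1 = 3. ml = 0 lies in the range −l … +l (here 0). ms = -1/2 is one of ±1/2.
All four constraints are satisfied.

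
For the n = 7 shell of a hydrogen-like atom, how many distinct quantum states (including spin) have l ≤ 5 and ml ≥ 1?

The n = 7 shell has l = 0 through 6; check each.
Orbitals with l ≤ 5 and ml ≥ 1, by l: l=1 → 1; l=2 → 2; l=3 → 3; l=4 → 4; l=5 → 5.
Orbitals: 1 + 2 + 3 + 4 + 5 = 15. Each orbital carries two spin states, so 15 × 2 = 30 states.

30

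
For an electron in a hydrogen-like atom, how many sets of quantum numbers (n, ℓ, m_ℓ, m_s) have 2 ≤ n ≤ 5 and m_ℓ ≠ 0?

Treat each shell separately and count matching orbitals:
n=2 → 2; n=3 → 6; n=4 → 12; n=5 → 20.
Orbitals: 2 + 6 + 12 + 20 = 40. Including both spin states (m_s = ±1/2) gives 2 × 40 = 80 states.

80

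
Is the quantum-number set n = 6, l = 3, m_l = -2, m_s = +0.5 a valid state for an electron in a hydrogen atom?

Allowed

n = 6 is a positive integer. l = 3 satisfies 0 ≤ l ≤ n−1 = 5. m_l = -2 lies in the range −l … +l (here −3 … 3). m_s = +1/2 is one of ±1/2.
All four constraints are satisfied.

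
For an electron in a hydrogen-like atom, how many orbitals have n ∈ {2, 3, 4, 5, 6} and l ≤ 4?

Count contributing orbitals for each principal shell:
n=2 → 4; n=3 → 9; n=4 → 16; n=5 → 25; n=6 → 25.
Total orbitals: 4 + 9 + 16 + 25 + 25 = 79.

79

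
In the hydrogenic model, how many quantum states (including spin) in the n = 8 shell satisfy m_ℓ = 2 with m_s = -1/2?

The (ℓ, m_ℓ) pairs meeting m_ℓ = 2 give: ℓ=2 → 1; ℓ=3 → 1; ℓ=4 → 1; ℓ=5 → 1; ℓ=6 → 1; ℓ=7 → 1.
Orbitals: 1 + 1 + 1 + 1 + 1 + 1 = 6. With m_s fixed to a single value there is one state per orbital, giving 6 states.

6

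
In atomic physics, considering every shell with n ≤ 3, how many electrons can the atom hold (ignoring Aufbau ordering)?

Total orbitals = 1² + 2² + 3² = 14. Doubling for spin gives 28 electrons.

28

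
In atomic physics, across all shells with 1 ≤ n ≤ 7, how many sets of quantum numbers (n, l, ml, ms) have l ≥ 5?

For each n in the range, tally the orbitals obeying l ≥ 5:
n=6 → 11; n=7 → 24.
Orbitals: 11 + 24 = 35. Including both spin states (ms = ±1/2) gives 2 × 35 = 70 states.

70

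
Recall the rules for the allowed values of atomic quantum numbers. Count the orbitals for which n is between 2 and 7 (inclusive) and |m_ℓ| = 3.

Go shell by shell, enumerating (ℓ, m_ℓ) with |m_ℓ| = 3:
n=4 → 2; n=5 → 4; n=6 → 6; n=7 → 8.
Total orbitals: 2 + 4 + 6 + 8 = 20.

20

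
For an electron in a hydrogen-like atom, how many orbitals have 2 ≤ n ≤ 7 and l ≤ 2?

49

Work shell by shell — for each n, count the (l, ml) pairs that satisfy l ≤ 2:
n=2 → 4; n=3 → 9; n=4 → 9; n=5 → 9; n=6 → 9; n=7 → 9.
Total orbitals: 4 + 9 + 9 + 9 + 9 + 9 = 49.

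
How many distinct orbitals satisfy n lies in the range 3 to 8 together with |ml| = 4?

20

Treat each shell separately and count matching orbitals:
n=5 → 2; n=6 → 4; n=7 → 6; n=8 → 8.
Total orbitals: 2 + 4 + 6 + 8 = 20.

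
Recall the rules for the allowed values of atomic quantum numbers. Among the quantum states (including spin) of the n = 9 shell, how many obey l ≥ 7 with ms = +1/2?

The n = 9 shell has l = 0 through 8; check each.
Contributions: l=7 → 15; l=8 → 17.
Orbitals: 15 + 17 = 32. With ms fixed to a single value there is one state per orbital, giving 32 states.

32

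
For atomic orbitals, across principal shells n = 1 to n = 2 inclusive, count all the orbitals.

Shell n has n² orbitals: 1²=1 + 2²=4 = 5 orbitals.

5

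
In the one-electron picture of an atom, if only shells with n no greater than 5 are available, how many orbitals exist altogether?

Total orbitals = 1² + 2² + 3² + 4² + 5² = 55.

55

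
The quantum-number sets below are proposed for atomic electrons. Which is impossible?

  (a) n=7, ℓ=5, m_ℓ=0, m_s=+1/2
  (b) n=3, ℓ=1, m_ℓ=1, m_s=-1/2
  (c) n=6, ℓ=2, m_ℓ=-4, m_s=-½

(c) has |m_ℓ| = 4 > ℓ = 2, violating −ℓ ≤ m_ℓ ≤ ℓ.
The remaining sets (a), (b) satisfy all four rules.

(c)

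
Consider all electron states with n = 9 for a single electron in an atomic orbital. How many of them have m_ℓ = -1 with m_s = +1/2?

With n = 9 the allowed ℓ are 0, 1, …, 8.
The (ℓ, m_ℓ) pairs meeting m_ℓ = -1 give: ℓ=1 → 1; ℓ=2 → 1; ℓ=3 → 1; ℓ=4 → 1; ℓ=5 → 1; ℓ=6 → 1; ℓ=7 → 1; ℓ=8 → 1.
Orbitals: 1 + 1 + 1 + 1 + 1 + 1 + 1 + 1 = 8. With m_s fixed to a single value there is one state per orbital, giving 8 states.

8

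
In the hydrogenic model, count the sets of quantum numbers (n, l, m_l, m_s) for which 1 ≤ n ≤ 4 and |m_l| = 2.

12

Go shell by shell, enumerating (l, m_l) with |m_l| = 2:
n=3 → 2; n=4 → 4.
Orbitals: 2 + 4 = 6. Including both spin states (m_s = ±1/2) gives 2 × 6 = 12 states.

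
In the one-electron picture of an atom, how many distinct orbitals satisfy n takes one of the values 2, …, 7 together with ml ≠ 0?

Treat each shell separately and count matching orbitals:
n=2 → 2; n=3 → 6; n=4 → 12; n=5 → 20; n=6 → 30; n=7 → 42.
Total orbitals: 2 + 6 + 12 + 20 + 30 + 42 = 112.

112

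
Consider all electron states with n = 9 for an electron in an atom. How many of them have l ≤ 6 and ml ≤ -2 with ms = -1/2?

15

Go through l = 0, …, 8 (the values permitted for n = 9).
Contributions: l=2 → 1; l=3 → 2; l=4 → 3; l=5 → 4; l=6 → 5.
Orbitals: 1 + 2 + 3 + 4 + 5 = 15. With ms fixed to a single value there is one state per orbital, giving 15 states.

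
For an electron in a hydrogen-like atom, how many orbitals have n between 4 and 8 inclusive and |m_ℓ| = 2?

40

Go shell by shell, enumerating (ℓ, m_ℓ) with |m_ℓ| = 2:
n=4 → 4; n=5 → 6; n=6 → 8; n=7 → 10; n=8 → 12.
Total orbitals: 4 + 6 + 8 + 10 + 12 = 40.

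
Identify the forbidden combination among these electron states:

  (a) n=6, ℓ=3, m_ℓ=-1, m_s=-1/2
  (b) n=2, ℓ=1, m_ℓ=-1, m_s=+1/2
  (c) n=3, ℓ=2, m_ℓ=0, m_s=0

(c) has m_s = 0, but an electron's spin must be ±1/2.
The remaining sets (a), (b) satisfy all four rules.

(c)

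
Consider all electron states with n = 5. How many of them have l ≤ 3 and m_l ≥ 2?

6

The n = 5 shell has l = 0 through 4; check each.
Contributions: l=2 → 1; l=3 → 2.
Orbitals: 1 + 2 = 3. Each orbital carries two spin states, so 3 × 2 = 6 states.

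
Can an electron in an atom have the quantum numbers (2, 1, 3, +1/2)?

The magnetic quantum number must satisfy −ℓ ≤ m_ℓ ≤ ℓ. With ℓ = 1, m_ℓ can only be -1, 0, 1, so m_ℓ = 3 is forbidden.

No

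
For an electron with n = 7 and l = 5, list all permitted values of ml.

ml takes every integer from −l to +l. With l = 5 that gives the 11 values -5, -4, -3, -2, -1, 0, 1, 2, 3, 4, 5.

-5, -4, -3, -2, -1, 0, 1, 2, 3, 4, 5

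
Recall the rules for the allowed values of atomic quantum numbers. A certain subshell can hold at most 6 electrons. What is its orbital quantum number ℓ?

ℓ = 1

2(2ℓ+1) = 6 ⇒ 2ℓ+1 = 3 ⇒ ℓ = 1.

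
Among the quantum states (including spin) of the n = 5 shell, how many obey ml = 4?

The n = 5 shell has l = 0 through 4; check each.
The (l, ml) pairs meeting ml = 4 give: l=4 → 1.
Orbitals: 1. Each orbital carries two spin states, so 1 × 2 = 2 states.

2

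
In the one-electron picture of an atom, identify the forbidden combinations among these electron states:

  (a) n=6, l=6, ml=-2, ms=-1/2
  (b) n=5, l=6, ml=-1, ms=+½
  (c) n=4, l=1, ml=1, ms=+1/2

(a) has l = 6 ≥ n = 6, violating 0 ≤ l ≤ n−1.
(b) has l = 6 ≥ n = 5, violating 0 ≤ l ≤ n−1.
The remaining set (c) satisfies all four rules.

(a) and (b)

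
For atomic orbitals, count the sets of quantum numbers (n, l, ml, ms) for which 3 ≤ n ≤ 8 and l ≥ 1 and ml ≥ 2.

112

Count contributing orbitals for each principal shell:
n=3 → 1; n=4 → 3; n=5 → 6; n=6 → 10; n=7 → 15; n=8 → 21.
Orbitals: 1 + 3 + 6 + 10 + 15 + 21 = 56. Including both spin states (ms = ±1/2) gives 2 × 56 = 112 states.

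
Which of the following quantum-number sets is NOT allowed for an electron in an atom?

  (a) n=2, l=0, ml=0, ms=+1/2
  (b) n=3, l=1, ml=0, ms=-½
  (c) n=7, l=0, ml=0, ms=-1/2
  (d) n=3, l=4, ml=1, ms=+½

(d)

(d) has l = 4 ≥ n = 3, violating 0 ≤ l ≤ n−1.
The remaining sets (a), (b), (c) satisfy all four rules.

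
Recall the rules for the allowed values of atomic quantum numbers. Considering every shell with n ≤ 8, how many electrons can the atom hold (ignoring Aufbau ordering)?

Total orbitals = 1² + 2² + 3² + 4² + 5² + 6² + 7² + 8² = 204. Doubling for spin gives 408 electrons.

408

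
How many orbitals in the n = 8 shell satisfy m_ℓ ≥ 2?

21

For n = 8, ℓ ranges over 0 … 7.
The (ℓ, m_ℓ) pairs meeting m_ℓ ≥ 2 give: ℓ=2 → 1; ℓ=3 → 2; ℓ=4 → 3; ℓ=5 → 4; ℓ=6 → 5; ℓ=7 → 6.
Total orbitals: 1 + 2 + 3 + 4 + 5 + 6 = 21.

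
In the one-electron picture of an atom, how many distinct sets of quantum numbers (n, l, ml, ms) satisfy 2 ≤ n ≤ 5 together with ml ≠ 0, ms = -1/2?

40

Work shell by shell — for each n, count the (l, ml) pairs that satisfy ml ≠ 0:
n=2 → 2; n=3 → 6; n=4 → 12; n=5 → 20.
Orbitals: 2 + 6 + 12 + 20 = 40. With ms fixed to -1/2 there is one state per orbital, so 40 states.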